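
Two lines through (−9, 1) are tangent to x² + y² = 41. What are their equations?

A line y − (1) = m(x − (−9)) is tangent when its distance from (0, 0) is √41:
(9m − (−1))² = 41(m² + 1)
20m² + 9m − 20 = 0, so m = 4/5 or m = −5/4.
Through (−9, 1) these give 4x − 5y = −41 and 5x + 4y = −41.

4x − 5y = −41 and 5x + 4y = −41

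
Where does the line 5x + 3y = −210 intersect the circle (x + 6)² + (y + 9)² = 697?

From the line, y = (−210 − 5x)/3. Substituting:
34x² + 1938x + 27540 = 0  ⟹  x² + 57x + 810 = 0
x = −27 or x = −30, giving (−27, −25) and (−30, −20).

(−30, −20) and (−27, −25)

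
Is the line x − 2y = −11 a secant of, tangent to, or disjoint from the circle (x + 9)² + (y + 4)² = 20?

tangent

Substituting the line into the circle gives 5x² + 110x + 605 = 0.
Discriminant = (110)² − 4·5·(605) = 0.
A repeated root: the line is tangent.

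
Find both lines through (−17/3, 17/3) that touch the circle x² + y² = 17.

x + 4y = 17 and 4x + y = −17

Let a tangent through (−17/3, 17/3) have slope m. Its distance from (0, 0) must equal √17:
(17/3m − (−17/3))² = 17(m² + 1)
4m² + 17m + 4 = 0, so m = −1/4 or m = −4.
Through (−17/3, 17/3) these give x + 4y = 17 and 4x + y = −17.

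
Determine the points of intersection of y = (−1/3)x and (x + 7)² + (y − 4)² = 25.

(−12, 4) and (−3, 1)

Substitute y = (−x)/3:
10x² + 150x + 360 = 0  ⟹  x² + 15x + 36 = 0
x = −3 or x = −12, giving (−3, 1) and (−12, 4).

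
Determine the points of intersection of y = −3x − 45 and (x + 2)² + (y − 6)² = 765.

(−23, 24) and (−8, −21)

From the line, y = −3x − 45. Substituting:
10x² + 310x + 1840 = 0  ⟹  x² + 31x + 184 = 0
x = −8 or x = −23, giving (−8, −21) and (−23, 24).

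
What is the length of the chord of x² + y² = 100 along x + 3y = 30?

The distance from (0, 0) to the line is 30/√10, and r² = 100.
Chord = 2√(r² − d²) = 2·√(10) = 2√10.

2√10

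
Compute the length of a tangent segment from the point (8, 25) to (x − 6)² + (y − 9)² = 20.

4√15

Centre (6, 9), r² = 20. |PO|² = (2)² + (16)² = 260.
Power of the point: PT² = |PO|² − r² = 240, so PT = 4√15.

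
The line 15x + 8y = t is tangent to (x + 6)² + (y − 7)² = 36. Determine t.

Tangency holds when the distance from the centre (−6, 7) to the line equals the radius 6:
|15·(−6) + 8·7 − t| / √289 = 6
|t − (−34)| = 6·17, so t = 68 or t = −136.

t = −136 or t = 68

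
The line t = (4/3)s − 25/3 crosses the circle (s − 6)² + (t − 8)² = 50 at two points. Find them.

(7, 1) and (13, 9)

Express t = (−25 + 4s)/3 and substitute into the circle:
25s² − 500s + 2275 = 0  ⟹  s² − 20s + 91 = 0
s = 13 or s = 7, giving (13, 9) and (7, 1).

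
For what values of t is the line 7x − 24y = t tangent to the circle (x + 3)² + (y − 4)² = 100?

t = −367 or t = 133

The line touches the circle iff its distance from (−3, 4) is 10:
|7·(−3) − 24·4 − t| / √625 = 10
|t − (−117)| = 10·25, so t = 133 or t = −367.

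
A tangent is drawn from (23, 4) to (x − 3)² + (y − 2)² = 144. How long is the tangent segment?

2√65

Centre (3, 2), r² = 144. |PO|² = (20)² + (2)² = 404.
The tangent meets the radius at right angles, so tangent² = |PO|² − r² = 404 − 144 = 260.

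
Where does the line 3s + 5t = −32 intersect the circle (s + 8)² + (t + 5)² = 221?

(−19, 5) and (6, −10)

Substitute t = (−32 − 3s)/5:
34s² + 442s − 3876 = 0  ⟹  s² + 13s − 114 = 0
s = 6 or s = −19, giving (6, −10) and (−19, 5).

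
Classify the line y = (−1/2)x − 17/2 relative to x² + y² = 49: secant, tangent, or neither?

neither

Centre (0, 0), r² = 49. Distance² from centre to line = (17)²/5 = 289/5.
Since d² > r², the line lies outside the circle.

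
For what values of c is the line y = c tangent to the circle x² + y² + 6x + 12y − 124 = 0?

c = −19 or c = 7

The line touches the circle iff its distance from (−3, −6) is 13:
|0·(−3) + 1·(−6) − c| / √1 = 13
|c − (−6)| = 13, so c = 7 or c = −19.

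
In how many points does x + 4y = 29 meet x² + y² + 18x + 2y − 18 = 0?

0

Centre (−9, −1), r² = 100. Distance² from centre to line = (−42)²/17 = 1764/17.
Since d² > r², the line lies outside the circle.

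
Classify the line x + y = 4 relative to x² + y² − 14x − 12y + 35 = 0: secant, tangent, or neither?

secant

Substituting the line into the circle gives 2x² − 10x + 3 = 0.
Discriminant = (−10)² − 4·2·(3) = 76 > 0.
Two real roots: the line is a secant.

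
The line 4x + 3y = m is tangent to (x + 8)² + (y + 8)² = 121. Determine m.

m = −111 or m = −1

For a tangent, require d(centre, line) = r = 11.
|4·(−8) + 3·(−8) − m| / √25 = 11
|m − (−56)| = 11·5, so m = −1 or m = −111.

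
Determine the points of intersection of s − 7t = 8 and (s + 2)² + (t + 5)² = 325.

Express t = (−8 + s)/7 and substitute into the circle:
50s² + 250s − 15000 = 0  ⟹  s² + 5s − 300 = 0
s = 15 or s = −20, giving (15, 1) and (−20, −4).

(−20, −4) and (15, 1)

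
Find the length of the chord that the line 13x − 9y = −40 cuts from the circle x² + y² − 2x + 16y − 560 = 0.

15√10

Centre (1, −8), r² = 625. Perpendicular distance d from centre to line = |125| / √250 = 125/√250.
Chord = 2√(r² − d²) = 2·√(1125/2) = 15√10.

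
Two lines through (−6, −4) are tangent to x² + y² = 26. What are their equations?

Let a tangent through (−6, −4) have slope m. Its distance from (0, 0) must equal √26:
[m·(6) − (4)]² = 26(m² + 1)
5m² − 24m − 5 = 0, so m = −1/5 or m = 5.
With m = −1/5: x + 5y = −26. With m = 5: 5x − y = −26.

x + 5y = −26 and 5x − y = −26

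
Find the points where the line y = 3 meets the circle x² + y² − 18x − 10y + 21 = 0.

(0, 3) and (18, 3)

From the line, y = 3. Substituting:
x² − 18x = 0
x = 18 or x = 0, giving (18, 3) and (0, 3).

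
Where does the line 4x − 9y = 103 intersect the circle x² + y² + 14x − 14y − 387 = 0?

(−8, −15) and (10, −7)

Substitute y = (−103 + 4x)/9:
97x² − 194x − 7760 = 0  ⟹  x² − 2x − 80 = 0
x = 10 or x = −8, giving (10, −7) and (−8, −15).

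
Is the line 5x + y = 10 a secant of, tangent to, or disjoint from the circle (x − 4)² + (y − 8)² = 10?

Substituting the line into the circle gives 26x² − 28x + 10 = 0.
Δ = 784 − 1040 = −256.
No real roots: the line does not meet the circle.

disjoint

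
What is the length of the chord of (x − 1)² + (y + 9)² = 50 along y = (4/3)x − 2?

Centre (1, −9), r² = 50. Perpendicular distance d from centre to line = |25| / √25 = 25/√25.
Chord = 2√(r² − d²) = 2·√(25) = 10.

10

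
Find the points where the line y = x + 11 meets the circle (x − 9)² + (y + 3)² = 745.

(−18, −7) and (13, 24)

From the line, y = x + 11. Substituting:
2x² + 10x − 468 = 0  ⟹  x² + 5x − 234 = 0
x = 13 or x = −18, giving (13, 24) and (−18, −7).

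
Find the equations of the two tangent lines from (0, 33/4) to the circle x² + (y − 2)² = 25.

A line y − (33/4) = m(x − (0)) is tangent when its distance from (0, 2) is 5:
(0m − (−25/4))² = 25(m² + 1)
16m² − 9 = 0, so m = −3/4 or m = 3/4.
With m = −3/4: 3x + 4y = 33. With m = 3/4: 3x − 4y = −33.

3x + 4y = 33 and 3x − 4y = −33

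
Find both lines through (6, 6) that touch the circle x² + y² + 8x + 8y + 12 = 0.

A line y − (6) = m(x − (6)) is tangent when its distance from (−4, −4) is 2√5:
[m·(−10) − (−10)]² = 20(m² + 1)
2m² − 5m + 2 = 0, so m = 1/2 or m = 2.
Through (6, 6) these give x − 2y = −6 and 2x − y = 6.

x − 2y = −6 and 2x − y = 6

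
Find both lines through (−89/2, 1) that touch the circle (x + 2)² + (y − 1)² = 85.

Let a tangent through (−89/2, 1) have slope m. Its distance from (−2, 1) must equal √85:
(85/2m − (0))² = 85(m² + 1)
81m² − 4 = 0, so m = −2/9 or m = 2/9.
Through (−89/2, 1) these give 2x + 9y = −80 and 2x − 9y = −98.

2x + 9y = −80 and 2x − 9y = −98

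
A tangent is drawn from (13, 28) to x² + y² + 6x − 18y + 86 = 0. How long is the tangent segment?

√613

Centre (−3, 9), r² = 4. |PO|² = (16)² + (19)² = 617.
Power of the point: PT² = |PO|² − r² = 613, so PT = √613.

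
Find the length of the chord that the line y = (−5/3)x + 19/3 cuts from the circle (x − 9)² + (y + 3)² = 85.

3√34

Express y = (19 − 5x)/3 and substitute into the circle:
34x² − 442x + 748 = 0  ⟹  x² − 13x + 22 = 0
x = 11 or x = 2, giving (11, −12) and (2, 3).
Chord length = distance between (11, −12) and (2, 3) = √306 = 3√34.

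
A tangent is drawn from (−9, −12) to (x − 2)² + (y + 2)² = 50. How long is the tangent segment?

With centre O = (2, −2), |OP|² = 221 and r² = 50.
The tangent meets the radius at right angles, so tangent² = |PO|² − r² = 221 − 50 = 171.

3√19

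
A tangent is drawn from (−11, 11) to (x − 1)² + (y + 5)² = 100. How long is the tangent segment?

10√3

The centre is (1, −5) and r = 10. The square of the distance from P to the centre is 144 + 256 = 400.
Power of the point: PT² = |PO|² − r² = 300, so PT = 10√3.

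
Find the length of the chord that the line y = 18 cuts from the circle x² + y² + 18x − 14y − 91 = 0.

Express y = 18 and substitute into the circle:
x² + 18x − 19 = 0
x = 1 or x = −19, giving (1, 18) and (−19, 18).
Chord length = distance between (1, 18) and (−19, 18) = √400 = 20.

20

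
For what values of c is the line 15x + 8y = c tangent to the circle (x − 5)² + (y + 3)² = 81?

c = −102 or c = 204

For a tangent, require d(centre, line) = r = 9.
|15·5 + 8·(−3) − c| / √289 = 9
|c − (51)| = 9·17, so c = 204 or c = −102.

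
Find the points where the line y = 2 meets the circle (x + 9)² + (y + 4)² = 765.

(−36, 2) and (18, 2)

From the line, y = 2. Substituting:
x² + 18x − 648 = 0
x = 18 or x = −36, giving (18, 2) and (−36, 2).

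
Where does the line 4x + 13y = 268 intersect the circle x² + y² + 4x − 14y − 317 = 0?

(−11, 24) and (15, 16)

Express y = (268 − 4x)/13 and substitute into the circle:
185x² − 740x − 30525 = 0  ⟹  x² − 4x − 165 = 0
x = 15 or x = −11, giving (15, 16) and (−11, 24).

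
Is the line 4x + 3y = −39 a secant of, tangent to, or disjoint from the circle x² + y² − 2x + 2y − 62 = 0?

tangent

Substituting the line into the circle gives 25x² + 270x + 729 = 0.
Discriminant = (270)² − 4·25·(729) = 0.
A repeated root: the line is tangent.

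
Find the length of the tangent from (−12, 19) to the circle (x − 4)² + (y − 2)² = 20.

5√21

With centre O = (4, 2), |OP|² = 545 and r² = 20.
Power of the point: PT² = |PO|² − r² = 525, so PT = 5√21.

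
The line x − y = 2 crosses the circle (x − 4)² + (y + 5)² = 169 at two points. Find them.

Express y = x − 2 and substitute into the circle:
2x² − 2x − 144 = 0  ⟹  x² − x − 72 = 0
x = 9 or x = −8, giving (9, 7) and (−8, −10).

(−8, −10) and (9, 7)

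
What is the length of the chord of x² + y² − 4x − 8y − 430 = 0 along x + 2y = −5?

18√5

Centre (2, 4), r² = 450. Perpendicular distance d from centre to line = |15| / √5 = 15/√5.
Chord = 2√(r² − d²) = 2·√(405) = 18√5.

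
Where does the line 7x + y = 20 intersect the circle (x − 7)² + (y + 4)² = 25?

(3, −1) and (4, −8)

Express y = −7x + 20 and substitute into the circle:
50x² − 350x + 600 = 0  ⟹  x² − 7x + 12 = 0
x = 4 or x = 3, giving (4, −8) and (3, −1).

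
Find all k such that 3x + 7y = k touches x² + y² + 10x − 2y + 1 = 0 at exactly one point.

k = −8 ± 5√58

The line touches the circle iff its distance from (−5, 1) is 5:
|3·(−5) + 7·1 − k| / √58 = 5
|k − (−8)| = 5√58.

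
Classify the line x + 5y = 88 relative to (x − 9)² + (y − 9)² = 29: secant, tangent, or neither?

neither

Centre (9, 9), r² = 29. Distance² from centre to line = (−34)²/26 = 578/13.
Since d² > r², the line lies outside the circle.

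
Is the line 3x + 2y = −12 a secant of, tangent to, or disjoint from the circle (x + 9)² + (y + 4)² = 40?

d² = (3·(−9) + 2·(−4) − (−12))²/13 = 529/13; r² = 40.
Since d² > r², the line lies outside the circle.

disjoint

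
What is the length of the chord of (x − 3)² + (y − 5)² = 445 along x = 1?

The line gives x = 1. Substituting into the circle:
y² − 10y − 416 = 0
y = 26 or y = −16, giving (1, 26) and (1, −16).
|(1, 26) − (1, −16)| = √((0)² + (42)²) = 42.

42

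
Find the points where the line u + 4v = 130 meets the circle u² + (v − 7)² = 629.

From the line, v = (130 − u)/4. Substituting:
17u² − 204u + 340 = 0  ⟹  u² − 12u + 20 = 0
u = 10 or u = 2, giving (10, 30) and (2, 32).

(2, 32) and (10, 30)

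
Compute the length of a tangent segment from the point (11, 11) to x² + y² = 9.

√233

With centre O = (0, 0), |OP|² = 242 and r² = 9.
Power of the point: PT² = |PO|² − r² = 233, so PT = √233.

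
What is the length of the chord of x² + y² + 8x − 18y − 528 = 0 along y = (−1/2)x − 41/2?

4√5

The distance from (−4, 9) to the line is 55/√5, and r² = 625.
Half the chord is √(r² − d²) = √(20), so the full chord is 4√5.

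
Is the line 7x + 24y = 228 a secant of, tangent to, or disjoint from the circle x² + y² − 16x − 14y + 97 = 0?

d² = (7·8 + 24·7 − (228))²/625 = 16/625; r² = 16.
Since d² < r², the line cuts the circle twice.

secant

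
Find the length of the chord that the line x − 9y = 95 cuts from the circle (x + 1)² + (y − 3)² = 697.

5√82

Substitute y = (−95 + x)/9:
82x² − 82x − 41492 = 0  ⟹  x² − x − 506 = 0
x = 23 or x = −22, giving (23, −8) and (−22, −13).
Chord length = distance between (23, −8) and (−22, −13) = √2050 = 5√82.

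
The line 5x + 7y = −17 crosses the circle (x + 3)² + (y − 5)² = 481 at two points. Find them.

Substitute y = (−17 − 5x)/7:
74x² + 814x − 20424 = 0  ⟹  x² + 11x − 276 = 0
x = 12 or x = −23, giving (12, −11) and (−23, 14).

(−23, 14) and (12, −11)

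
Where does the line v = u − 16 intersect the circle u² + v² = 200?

(2, −14) and (14, −2)

From the line, v = u − 16. Substituting:
2u² − 32u + 56 = 0  ⟹  u² − 16u + 28 = 0
u = 14 or u = 2, giving (14, −2) and (2, −14).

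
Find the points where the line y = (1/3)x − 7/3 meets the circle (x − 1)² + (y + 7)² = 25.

(−2, −3) and (1, −2)

Substitute y = (−7 + x)/3:
10x² + 10x − 20 = 0  ⟹  x² + x − 2 = 0
x = 1 or x = −2, giving (1, −2) and (−2, −3).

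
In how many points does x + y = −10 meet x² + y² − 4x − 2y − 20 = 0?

Substituting the line into the circle gives 2x² + 18x + 100 = 0.
Discriminant = (18)² − 4·2·(100) = −476 < 0.
No real roots: the line does not meet the circle.

0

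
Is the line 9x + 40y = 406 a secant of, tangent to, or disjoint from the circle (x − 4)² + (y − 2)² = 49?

disjoint

Substituting the line into the circle gives 1681x² − 18668x + 53476 = 0.
Discriminant = (−18668)² − 4·1681·(53476) = −11078400 < 0.
No real roots: the line does not meet the circle.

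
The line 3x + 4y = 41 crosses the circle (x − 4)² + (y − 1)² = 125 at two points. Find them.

From the line, y = (41 − 3x)/4. Substituting:
25x² − 350x − 375 = 0  ⟹  x² − 14x − 15 = 0
x = 15 or x = −1, giving (15, −1) and (−1, 11).

(−1, 11) and (15, −1)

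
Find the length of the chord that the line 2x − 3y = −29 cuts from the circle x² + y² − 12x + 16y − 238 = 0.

2√13

From the line, y = (29 + 2x)/3. Substituting:
13x² + 104x + 91 = 0  ⟹  x² + 8x + 7 = 0
x = −1 or x = −7, giving (−1, 9) and (−7, 5).
Chord length = distance between (−1, 9) and (−7, 5) = √52 = 2√13.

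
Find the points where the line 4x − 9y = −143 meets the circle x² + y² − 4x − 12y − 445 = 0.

Express y = (143 + 4x)/9 and substitute into the circle:
97x² + 388x − 31040 = 0  ⟹  x² + 4x − 320 = 0
x = 16 or x = −20, giving (16, 23) and (−20, 7).

(−20, 7) and (16, 23)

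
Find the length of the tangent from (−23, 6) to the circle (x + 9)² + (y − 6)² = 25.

With centre O = (−9, 6), |OP|² = 196 and r² = 25.
By the tangent–radius right angle, tangent length = √(|PO|² − r²) = √171 = 3√19.

3√19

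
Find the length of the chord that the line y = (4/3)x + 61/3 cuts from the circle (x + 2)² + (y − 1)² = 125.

From the line, y = (61 + 4x)/3. Substituting:
25x² + 500x + 2275 = 0  ⟹  x² + 20x + 91 = 0
x = −7 or x = −13, giving (−7, 11) and (−13, 3).
|(−7, 11) − (−13, 3)| = √((6)² + (8)²) = 10.

10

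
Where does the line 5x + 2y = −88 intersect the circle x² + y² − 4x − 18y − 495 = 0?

(−22, 11) and (−14, −9)

Express y = (−88 − 5x)/2 and substitute into the circle:
29x² + 1044x + 8932 = 0  ⟹  x² + 36x + 308 = 0
x = −14 or x = −22, giving (−14, −9) and (−22, 11).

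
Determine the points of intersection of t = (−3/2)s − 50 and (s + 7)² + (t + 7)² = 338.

(−24, −14) and (−20, −20)

From the line, t = (−100 − 3s)/2. Substituting:
13s² + 572s + 6240 = 0  ⟹  s² + 44s + 480 = 0
s = −20 or s = −24, giving (−20, −20) and (−24, −14).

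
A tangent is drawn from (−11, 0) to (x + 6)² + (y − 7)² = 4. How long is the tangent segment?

Centre (−6, 7), r² = 4. |PO|² = (−5)² + (−7)² = 74.
By the tangent–radius right angle, tangent length = √(|PO|² − r²) = √70.

√70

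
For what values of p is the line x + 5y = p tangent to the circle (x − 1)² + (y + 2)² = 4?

p = −9 ± 2√26

For a tangent, require d(centre, line) = r = 2.
|1·1 + 5·(−2) − p| / √26 = 2
|p − (−9)| = 2√26.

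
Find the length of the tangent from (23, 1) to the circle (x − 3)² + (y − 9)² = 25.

Centre (3, 9), r² = 25. |PO|² = (20)² + (−8)² = 464.
By the tangent–radius right angle, tangent length = √(|PO|² − r²) = √439.

√439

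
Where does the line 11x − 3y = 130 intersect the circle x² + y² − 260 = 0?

Express y = (−130 + 11x)/3 and substitute into the circle:
130x² − 2860x + 14560 = 0  ⟹  x² − 22x + 112 = 0
x = 14 or x = 8, giving (14, 8) and (8, −14).

(8, −14) and (14, 8)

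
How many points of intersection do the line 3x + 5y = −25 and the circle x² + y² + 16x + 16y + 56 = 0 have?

Centre (−8, −8), r² = 72. Distance² from centre to line = (−39)²/34 = 1521/34.
Since d² < r², the line cuts the circle twice.

2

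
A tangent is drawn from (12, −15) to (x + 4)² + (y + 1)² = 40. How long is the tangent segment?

2√103

With centre O = (−4, −1), |OP|² = 452 and r² = 40.
By the tangent–radius right angle, tangent length = √(|PO|² − r²) = √412 = 2√103.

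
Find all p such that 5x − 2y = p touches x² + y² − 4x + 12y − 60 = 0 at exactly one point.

p = 22 ± 10√29

For a tangent, require d(centre, line) = r = 10.
|5·2 − 2·(−6) − p| / √29 = 10
|p − (22)| = 10√29.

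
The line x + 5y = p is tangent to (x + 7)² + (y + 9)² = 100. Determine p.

Tangency holds when the distance from the centre (−7, −9) to the line equals the radius 10:
|1·(−7) + 5·(−9) − p| / √26 = 10
|p − (−52)| = 10√26.

p = −52 ± 10√26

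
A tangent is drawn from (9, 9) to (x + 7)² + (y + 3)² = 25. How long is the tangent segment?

5√15

The centre is (−7, −3) and r = 5. The square of the distance from P to the centre is 256 + 144 = 400.
By the tangent–radius right angle, tangent length = √(|PO|² − r²) = √375 = 5√15.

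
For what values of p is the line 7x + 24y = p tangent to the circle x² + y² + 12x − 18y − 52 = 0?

p = −151 or p = 499

Tangency holds when the distance from the centre (−6, 9) to the line equals the radius 13:
|7·(−6) + 24·9 − p| / √625 = 13
|p − (174)| = 13·25, so p = 499 or p = −151.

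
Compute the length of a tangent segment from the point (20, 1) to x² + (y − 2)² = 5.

The centre is (0, 2) and r = √5. The square of the distance from P to the centre is 400 + 1 = 401.
Power of the point: PT² = |PO|² − r² = 396, so PT = 6√11.

6√11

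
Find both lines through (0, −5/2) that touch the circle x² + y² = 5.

A line y − (−5/2) = m(x − (0)) is tangent when its distance from (0, 0) is √5:
[m·(0) − (5/2)]² = 5(m² + 1)
4m² − 1 = 0, so m = −1/2 or m = 1/2.
With m = −1/2: x + 2y = −5. With m = 1/2: x − 2y = 5.

x + 2y = −5 and x − 2y = 5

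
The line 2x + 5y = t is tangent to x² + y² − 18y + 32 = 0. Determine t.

Tangency holds when the distance from the centre (0, 9) to the line equals the radius 7:
|2·0 + 5·9 − t| / √29 = 7
|t − (45)| = 7√29.

t = 45 ± 7√29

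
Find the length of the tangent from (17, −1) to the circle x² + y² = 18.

4√17

The centre is (0, 0) and r = 3√2. The square of the distance from P to the centre is 289 + 1 = 290.
The tangent meets the radius at right angles, so tangent² = |PO|² − r² = 290 − 18 = 272.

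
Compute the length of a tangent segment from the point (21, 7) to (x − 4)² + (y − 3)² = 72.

With centre O = (4, 3), |OP|² = 305 and r² = 72.
Power of the point: PT² = |PO|² − r² = 233, so PT = √233.

√233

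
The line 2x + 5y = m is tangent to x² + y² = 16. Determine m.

m = ±4√29

Tangency holds when the distance from the centre (0, 0) to the line equals the radius 4:
|2·0 + 5·0 − m| / √29 = 4
|m| = 4√29.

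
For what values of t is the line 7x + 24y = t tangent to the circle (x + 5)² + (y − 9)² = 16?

The line touches the circle iff its distance from (−5, 9) is 4:
|7·(−5) + 24·9 − t| / √625 = 4
|t − (181)| = 4·25, so t = 281 or t = 81.

t = 81 or t = 281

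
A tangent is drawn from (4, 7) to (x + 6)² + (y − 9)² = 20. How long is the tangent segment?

Centre (−6, 9), r² = 20. |PO|² = (10)² + (−2)² = 104.
The tangent meets the radius at right angles, so tangent² = |PO|² − r² = 104 − 20 = 84.

2√21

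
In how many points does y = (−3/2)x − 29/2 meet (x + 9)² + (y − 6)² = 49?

2

Substituting the line into the circle gives 13x² + 318x + 1809 = 0.
Discriminant = (318)² − 4·13·(1809) = 7056 > 0.
Two real roots: the line is a secant.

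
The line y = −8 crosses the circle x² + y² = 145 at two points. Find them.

From the line, y = −8. Substituting:
x² − 81 = 0
x = 9 or x = −9, giving (9, −8) and (−9, −8).

(−9, −8) and (9, −8)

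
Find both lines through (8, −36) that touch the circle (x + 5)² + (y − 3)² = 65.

Write the tangent as mx − y + (−36 − m·(8)) = 0 and set its distance from the centre to √65:
[m·(−13) − (39)]² = 65(m² + 1)
4m² + 39m + 56 = 0, so m = −7/4 or m = −8.
Through (8, −36) these give 7x + 4y = −88 and 8x + y = 28.

7x + 4y = −88 and 8x + y = 28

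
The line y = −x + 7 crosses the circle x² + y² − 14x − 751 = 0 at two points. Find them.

From the line, y = −x + 7. Substituting:
2x² − 28x − 702 = 0  ⟹  x² − 14x − 351 = 0
x = 27 or x = −13, giving (27, −20) and (−13, 20).

(−13, 20) and (27, −20)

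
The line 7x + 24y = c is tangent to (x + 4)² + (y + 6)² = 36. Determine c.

c = −322 or c = −22

The line touches the circle iff its distance from (−4, −6) is 6:
|7·(−4) + 24·(−6) − c| / √625 = 6
|c − (−172)| = 6·25, so c = −22 or c = −322.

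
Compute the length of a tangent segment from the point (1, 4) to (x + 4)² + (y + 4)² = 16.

Centre (−4, −4), r² = 16. |PO|² = (5)² + (8)² = 89.
Power of the point: PT² = |PO|² − r² = 73, so PT = √73.

√73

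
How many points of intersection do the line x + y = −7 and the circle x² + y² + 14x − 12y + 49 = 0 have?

2

Substituting the line into the circle gives 2x² + 40x + 182 = 0.
Discriminant = (40)² − 4·2·(182) = 144 > 0.
Two real roots: the line is a secant.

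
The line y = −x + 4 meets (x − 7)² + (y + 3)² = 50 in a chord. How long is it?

Centre (7, −3), r² = 50. Perpendicular distance d from centre to line = |0| / √2 = 0/√2.
Chord = 2√(r² − d²) = 2·√(50) = 10√2.

10√2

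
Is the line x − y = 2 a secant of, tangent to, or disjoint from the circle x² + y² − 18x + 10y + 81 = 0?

disjoint

Substituting the line into the circle gives 2x² − 12x + 65 = 0.
Δ = 144 − 520 = −376.
No real roots: the line does not meet the circle.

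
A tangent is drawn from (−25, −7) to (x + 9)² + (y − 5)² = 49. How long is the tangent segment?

The centre is (−9, 5) and r = 7. The square of the distance from P to the centre is 256 + 144 = 400.
Power of the point: PT² = |PO|² − r² = 351, so PT = 3√39.

3√39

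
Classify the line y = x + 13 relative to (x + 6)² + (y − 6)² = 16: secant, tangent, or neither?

Substituting the line into the circle gives 2x² + 26x + 69 = 0.
Δ = 676 − 552 = 124.
Two real roots: the line is a secant.

secant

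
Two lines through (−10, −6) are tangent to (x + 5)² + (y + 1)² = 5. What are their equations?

2x − y = −14 and x − 2y = 2

Let a tangent through (−10, −6) have slope m. Its distance from (−5, −1) must equal √5:
[m·(5) − (5)]² = 5(m² + 1)
2m² − 5m + 2 = 0, so m = 2 or m = 1/2.
Through (−10, −6) these give 2x − y = −14 and x − 2y = 2.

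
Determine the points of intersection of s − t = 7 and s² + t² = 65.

From the line, t = s − 7. Substituting:
2s² − 14s − 16 = 0  ⟹  s² − 7s − 8 = 0
s = 8 or s = −1, giving (8, 1) and (−1, −8).

(−1, −8) and (8, 1)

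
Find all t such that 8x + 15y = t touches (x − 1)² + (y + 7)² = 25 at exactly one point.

t = −182 or t = −12

Tangency holds when the distance from the centre (1, −7) to the line equals the radius 5:
|8·1 + 15·(−7) − t| / √289 = 5
|t − (−97)| = 5·17, so t = −12 or t = −182.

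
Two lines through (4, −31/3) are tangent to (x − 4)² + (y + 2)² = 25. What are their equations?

4x + 3y = −15 and 4x − 3y = 47

Let a tangent through (4, −31/3) have slope m. Its distance from (4, −2) must equal 5:
(0m − (25/3))² = 25(m² + 1)
9m² − 16 = 0, so m = −4/3 or m = 4/3.
Through (4, −31/3) these give 4x + 3y = −15 and 4x − 3y = 47.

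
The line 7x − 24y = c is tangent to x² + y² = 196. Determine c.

Tangency holds when the distance from the centre (0, 0) to the line equals the radius 14:
|7·0 − 24·0 − c| / √625 = 14
|c| = 14·25, so c = 350 or c = −350.

c = −350 or c = 350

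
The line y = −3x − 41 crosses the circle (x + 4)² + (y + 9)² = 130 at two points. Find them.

Substitute y = −3x − 41:
10x² + 200x + 910 = 0  ⟹  x² + 20x + 91 = 0
x = −7 or x = −13, giving (−7, −20) and (−13, −2).

(−13, −2) and (−7, −20)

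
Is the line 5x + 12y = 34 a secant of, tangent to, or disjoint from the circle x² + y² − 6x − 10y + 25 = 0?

disjoint

Substituting the line into the circle gives 169x² − 604x + 676 = 0.
Δ = 364816 − 456976 = −92160.
No real roots: the line does not meet the circle.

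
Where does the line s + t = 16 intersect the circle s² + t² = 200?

Substitute t = −s + 16:
2s² − 32s + 56 = 0  ⟹  s² − 16s + 28 = 0
s = 14 or s = 2, giving (14, 2) and (2, 14).

(2, 14) and (14, 2)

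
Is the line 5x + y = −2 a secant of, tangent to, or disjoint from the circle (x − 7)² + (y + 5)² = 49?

Substituting the line into the circle gives 26x² − 44x + 9 = 0.
Δ = 1936 − 936 = 1000.
Two real roots: the line is a secant.

secant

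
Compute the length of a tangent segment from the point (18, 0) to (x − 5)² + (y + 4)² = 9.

4√11

The centre is (5, −4) and r = 3. The square of the distance from P to the centre is 169 + 16 = 185.
The tangent meets the radius at right angles, so tangent² = |PO|² − r² = 185 − 9 = 176.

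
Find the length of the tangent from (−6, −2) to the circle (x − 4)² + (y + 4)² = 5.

3√11

The centre is (4, −4) and r = √5. The square of the distance from P to the centre is 100 + 4 = 104.
Power of the point: PT² = |PO|² − r² = 99, so PT = 3√11.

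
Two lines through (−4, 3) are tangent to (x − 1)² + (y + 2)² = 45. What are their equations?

2x − y = −11 and x − 2y = −10

Write the tangent as mx − y + (3 − m·(−4)) = 0 and set its distance from the centre to 3√5:
[m·(5) − (−5)]² = 45(m² + 1)
2m² − 5m + 2 = 0, so m = 2 or m = 1/2.
With m = 2: 2x − y = −11. With m = 1/2: x − 2y = −10.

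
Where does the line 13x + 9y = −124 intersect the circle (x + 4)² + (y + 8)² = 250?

Substitute y = (−124 − 13x)/9:
250x² + 2000x − 16250 = 0  ⟹  x² + 8x − 65 = 0
x = 5 or x = −13, giving (5, −21) and (−13, 5).

(−13, 5) and (5, −21)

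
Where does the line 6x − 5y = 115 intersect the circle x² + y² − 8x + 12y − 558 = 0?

(−5, −29) and (25, 7)

From the line, y = (−115 + 6x)/5. Substituting:
61x² − 1220x − 7625 = 0  ⟹  x² − 20x − 125 = 0
x = 25 or x = −5, giving (25, 7) and (−5, −29).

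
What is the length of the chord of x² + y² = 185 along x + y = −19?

From the line, y = −x − 19. Substituting:
2x² + 38x + 176 = 0  ⟹  x² + 19x + 88 = 0
x = −8 or x = −11, giving (−8, −11) and (−11, −8).
|(−8, −11) − (−11, −8)| = √((3)² + (−3)²) = 3√2.

3√2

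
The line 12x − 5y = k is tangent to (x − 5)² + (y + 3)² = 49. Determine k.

For a tangent, require d(centre, line) = r = 7.
|12·5 − 5·(−3) − k| / √169 = 7
|k − (75)| = 7·13, so k = 166 or k = −16.

k = −16 or k = 166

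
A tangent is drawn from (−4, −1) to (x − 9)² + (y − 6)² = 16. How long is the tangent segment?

Centre (9, 6), r² = 16. |PO|² = (−13)² + (−7)² = 218.
The tangent meets the radius at right angles, so tangent² = |PO|² − r² = 218 − 16 = 202.

√202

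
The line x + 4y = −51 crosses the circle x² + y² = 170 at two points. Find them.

(−7, −11) and (1, −13)

From the line, y = (−51 − x)/4. Substituting:
17x² + 102x − 119 = 0  ⟹  x² + 6x − 7 = 0
x = 1 or x = −7, giving (1, −13) and (−7, −11).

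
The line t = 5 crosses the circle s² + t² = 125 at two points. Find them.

Substitute t = 5:
s² − 100 = 0
s = 10 or s = −10, giving (10, 5) and (−10, 5).

(−10, 5) and (10, 5)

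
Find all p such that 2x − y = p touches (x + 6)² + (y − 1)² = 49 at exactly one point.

p = −13 ± 7√5

The line touches the circle iff its distance from (−6, 1) is 7:
|2·(−6) − 1·1 − p| / √5 = 7
|p − (−13)| = 7√5.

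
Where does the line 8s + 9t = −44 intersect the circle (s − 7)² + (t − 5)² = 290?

(−10, 4) and (8, −12)

Express t = (−44 − 8s)/9 and substitute into the circle:
145s² + 290s − 11600 = 0  ⟹  s² + 2s − 80 = 0
s = 8 or s = −10, giving (8, −12) and (−10, 4).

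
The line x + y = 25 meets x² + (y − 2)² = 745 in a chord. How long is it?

The distance from (0, 2) to the line is 23/√2, and r² = 745.
Half the chord is √(r² − d²) = √(961/2), so the full chord is 31√2.

31√2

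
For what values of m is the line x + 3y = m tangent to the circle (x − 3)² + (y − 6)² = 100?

For a tangent, require d(centre, line) = r = 10.
|1·3 + 3·6 − m| / √10 = 10
|m − (21)| = 10√10.

m = 21 ± 10√10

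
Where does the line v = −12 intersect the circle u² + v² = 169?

(−5, −12) and (5, −12)

Express v = −12 and substitute into the circle:
u² − 25 = 0
u = 5 or u = −5, giving (5, −12) and (−5, −12).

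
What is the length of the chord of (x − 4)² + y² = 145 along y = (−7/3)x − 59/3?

Substitute y = (−59 − 7x)/3:
58x² + 754x + 2320 = 0  ⟹  x² + 13x + 40 = 0
x = −5 or x = −8, giving (−5, −8) and (−8, −1).
|(−5, −8) − (−8, −1)| = √((3)² + (−7)²) = √58.

√58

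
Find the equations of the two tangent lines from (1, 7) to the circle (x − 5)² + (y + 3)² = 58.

Write the tangent as mx − y + (7 − m·(1)) = 0 and set its distance from the centre to √58:
(4m − (−10))² = 58(m² + 1)
21m² − 40m − 21 = 0, so m = −3/7 or m = 7/3.
Through (1, 7) these give 3x + 7y = 52 and 7x − 3y = −14.

3x + 7y = 52 and 7x − 3y = −14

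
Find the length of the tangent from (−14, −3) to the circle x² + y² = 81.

2√31

The centre is (0, 0) and r = 9. The square of the distance from P to the centre is 196 + 9 = 205.
By the tangent–radius right angle, tangent length = √(|PO|² − r²) = √124 = 2√31.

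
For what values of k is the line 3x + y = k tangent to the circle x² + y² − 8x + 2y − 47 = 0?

k = 11 ± 8√10

The line touches the circle iff its distance from (4, −1) is 8:
|3·4 + 1·(−1) − k| / √10 = 8
|k − (11)| = 8√10.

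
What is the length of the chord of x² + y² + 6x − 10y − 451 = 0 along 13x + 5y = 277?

The distance from (−3, 5) to the line is 291/√194, and r² = 485.
Chord = 2√(r² − d²) = 2·√(97/2) = √194.

√194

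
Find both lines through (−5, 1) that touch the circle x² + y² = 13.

2x − 3y = −13 and 3x + 2y = −13

Write the tangent as mx − y + (1 − m·(−5)) = 0 and set its distance from the centre to √13:
(5m − (−1))² = 13(m² + 1)
6m² + 5m − 6 = 0, so m = 2/3 or m = −3/2.
With m = 2/3: 2x − 3y = −13. With m = −3/2: 3x + 2y = −13.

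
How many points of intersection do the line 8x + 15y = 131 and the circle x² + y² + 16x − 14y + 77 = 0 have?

2

Substituting the line into the circle gives 289x² + 3184x + 6976 = 0.
Discriminant = (3184)² − 4·289·(6976) = 2073600 > 0.
Two real roots: the line is a secant.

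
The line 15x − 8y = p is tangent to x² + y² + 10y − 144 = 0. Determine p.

p = −181 or p = 261

The line touches the circle iff its distance from (0, −5) is 13:
|15·0 − 8·(−5) − p| / √289 = 13
|p − (40)| = 13·17, so p = 261 or p = −181.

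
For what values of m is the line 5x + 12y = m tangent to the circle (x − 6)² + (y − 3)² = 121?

For a tangent, require d(centre, line) = r = 11.
|5·6 + 12·3 − m| / √169 = 11
|m − (66)| = 11·13, so m = 209 or m = −77.

m = −77 or m = 209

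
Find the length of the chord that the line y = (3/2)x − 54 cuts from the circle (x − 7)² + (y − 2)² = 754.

6√13

Substitute y = (−108 + 3x)/2:
13x² − 728x + 9724 = 0  ⟹  x² − 56x + 748 = 0
x = 34 or x = 22, giving (34, −3) and (22, −21).
|(34, −3) − (22, −21)| = √((12)² + (18)²) = 6√13.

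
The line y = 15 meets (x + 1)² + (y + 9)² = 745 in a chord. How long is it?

26

The distance from (−1, −9) to the line is 24, and r² = 745.
Half the chord is √(r² − d²) = √(169), so the full chord is 26.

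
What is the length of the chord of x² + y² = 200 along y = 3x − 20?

Centre (0, 0), r² = 200. Perpendicular distance d from centre to line = |−20| / √10 = 20/√10.
Half the chord is √(r² − d²) = √(160), so the full chord is 8√10.

8√10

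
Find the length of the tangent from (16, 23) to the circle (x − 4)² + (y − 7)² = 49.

3√39

Centre (4, 7), r² = 49. |PO|² = (12)² + (16)² = 400.
Power of the point: PT² = |PO|² − r² = 351, so PT = 3√39.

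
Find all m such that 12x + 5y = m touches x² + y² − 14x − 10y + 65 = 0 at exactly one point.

m = 70 or m = 148

Tangency holds when the distance from the centre (7, 5) to the line equals the radius 3:
|12·7 + 5·5 − m| / √169 = 3
|m − (109)| = 3·13, so m = 148 or m = 70.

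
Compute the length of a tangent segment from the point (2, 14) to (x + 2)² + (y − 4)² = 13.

√103

The centre is (−2, 4) and r = √13. The square of the distance from P to the centre is 16 + 100 = 116.
The tangent meets the radius at right angles, so tangent² = |PO|² − r² = 116 − 13 = 103.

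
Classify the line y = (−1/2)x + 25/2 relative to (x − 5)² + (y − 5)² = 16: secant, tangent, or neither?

d² = (1·5 + 2·5 − (25))²/5 = 20; r² = 16.
Since d² > r², the line lies outside the circle.

neither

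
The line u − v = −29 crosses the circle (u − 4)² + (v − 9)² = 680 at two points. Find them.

Substitute v = u + 29:
2u² + 32u − 264 = 0  ⟹  u² + 16u − 132 = 0
u = 6 or u = −22, giving (6, 35) and (−22, 7).

(−22, 7) and (6, 35)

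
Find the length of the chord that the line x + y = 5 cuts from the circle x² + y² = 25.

5√2

Express y = −x + 5 and substitute into the circle:
2x² − 10x = 0  ⟹  x² − 5x = 0
x = 5 or x = 0, giving (5, 0) and (0, 5).
Chord length = distance between (5, 0) and (0, 5) = √50 = 5√2.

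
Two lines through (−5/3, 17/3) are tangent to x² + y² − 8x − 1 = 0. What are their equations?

Write the tangent as mx − y + (17/3 − m·(−5/3)) = 0 and set its distance from the centre to √17:
[m·(17/3) − (−17/3)]² = 17(m² + 1)
4m² + 17m + 4 = 0, so m = −4 or m = −1/4.
Through (−5/3, 17/3) these give 4x + y = −1 and x + 4y = 21.

4x + y = −1 and x + 4y = 21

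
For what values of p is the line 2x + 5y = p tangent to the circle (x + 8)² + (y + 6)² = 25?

p = −46 ± 5√29

Tangency holds when the distance from the centre (−8, −6) to the line equals the radius 5:
|2·(−8) + 5·(−6) − p| / √29 = 5
|p − (−46)| = 5√29.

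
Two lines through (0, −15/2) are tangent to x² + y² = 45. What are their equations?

A line y − (−15/2) = m(x − (0)) is tangent when its distance from (0, 0) is 3√5:
(0m − (15/2))² = 45(m² + 1)
4m² − 1 = 0, so m = −1/2 or m = 1/2.
With m = −1/2: x + 2y = −15. With m = 1/2: x − 2y = 15.

x + 2y = −15 and x − 2y = 15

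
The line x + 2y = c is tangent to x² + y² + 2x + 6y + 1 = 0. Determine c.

The line touches the circle iff its distance from (−1, −3) is 3:
|1·(−1) + 2·(−3) − c| / √5 = 3
|c − (−7)| = 3√5.

c = −7 ± 3√5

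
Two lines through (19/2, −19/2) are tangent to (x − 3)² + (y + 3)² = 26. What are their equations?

Write the tangent as mx − y + (−19/2 − m·(19/2)) = 0 and set its distance from the centre to √26:
(−13/2m − (13/2))² = 26(m² + 1)
5m² + 26m + 5 = 0, so m = −5 or m = −1/5.
With m = −5: 5x + y = 38. With m = −1/5: x + 5y = −38.

5x + y = 38 and x + 5y = −38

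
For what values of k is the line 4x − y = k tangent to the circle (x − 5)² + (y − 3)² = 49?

k = 17 ± 7√17

Tangency holds when the distance from the centre (5, 3) to the line equals the radius 7:
|4·5 − 1·3 − k| / √17 = 7
|k − (17)| = 7√17.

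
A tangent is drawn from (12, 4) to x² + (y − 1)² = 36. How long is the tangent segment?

3√13

Centre (0, 1), r² = 36. |PO|² = (12)² + (3)² = 153.
By the tangent–radius right angle, tangent length = √(|PO|² − r²) = √117 = 3√13.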